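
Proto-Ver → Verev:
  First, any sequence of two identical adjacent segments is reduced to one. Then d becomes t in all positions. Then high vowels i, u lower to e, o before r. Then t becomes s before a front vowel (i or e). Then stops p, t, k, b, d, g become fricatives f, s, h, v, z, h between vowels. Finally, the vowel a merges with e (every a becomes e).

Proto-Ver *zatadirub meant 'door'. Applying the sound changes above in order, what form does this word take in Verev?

Verev: start from *zatadirub.
  rule 1: no change — zatadirub
  rule 2 (unconditioned shift): zatadirub → zatatirub
  rule 3 (pre-rhotic lowering): zatatirub → zataterub
  rule 4 (palatalisation): zataterub → zataserub
  rule 5 (intervocalic lenition): zataserub → zasaserub
  rule 6 (vowel merger): zasaserub → zeseserub
  ⇒ Verev zeseserub

zeseserub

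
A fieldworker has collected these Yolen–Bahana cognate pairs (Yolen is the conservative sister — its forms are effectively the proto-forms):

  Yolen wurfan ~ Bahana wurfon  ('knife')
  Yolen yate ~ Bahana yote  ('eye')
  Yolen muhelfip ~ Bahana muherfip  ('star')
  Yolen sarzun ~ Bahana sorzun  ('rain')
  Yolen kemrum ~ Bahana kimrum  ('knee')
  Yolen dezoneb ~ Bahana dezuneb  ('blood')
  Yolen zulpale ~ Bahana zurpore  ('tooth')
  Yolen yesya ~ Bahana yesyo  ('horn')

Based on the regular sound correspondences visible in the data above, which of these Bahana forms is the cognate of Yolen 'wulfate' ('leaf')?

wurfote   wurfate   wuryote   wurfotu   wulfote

wurfote

muhelfip ~ muherfip — Yolen l corresponds to Bahana r after a vowel, before a labial obstruent.
yate ~ yote, zulpale ~ zurpore — Yolen a corresponds to Bahana o after a consonant, before a consonant other than r, m, n, p, b, f, v.
Applying these to Yolen 'wulfate':
  wulfate → wurfate   (l→r after a vowel, before a labial obstruent)
  wurfate → wurfote   (a→o after a consonant, before a consonant other than r, m, n, p, b, f, v)
So the Bahana cognate is 'wurfote'.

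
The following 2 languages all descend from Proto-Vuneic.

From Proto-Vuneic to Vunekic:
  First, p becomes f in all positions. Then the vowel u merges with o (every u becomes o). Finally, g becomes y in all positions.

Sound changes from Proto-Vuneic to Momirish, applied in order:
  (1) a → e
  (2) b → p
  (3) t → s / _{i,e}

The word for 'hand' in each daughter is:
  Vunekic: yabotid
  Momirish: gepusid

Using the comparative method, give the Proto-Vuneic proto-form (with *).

Position 1: Vunekic has y, Momirish has g. Momirish preserves g here (none of its changes turn any other segment into g), so the proto-segment is *g.
Position 4: Vunekic has o, Momirish has u. Momirish preserves u here (none of its changes turn any other segment into u), so the proto-segment is *u.
Position 2: Vunekic has a, Momirish has e. Vunekic preserves a here (none of its changes turn any other segment into a), so the proto-segment is *a.
This points to *gabutid. Verify forward in each daughter:
Vunekic: *gabutid
  gabutid (rule 1 does not apply)
  gabutid → gabotid   [vowel merger]
  gabotid → yabotid   [unconditioned shift]
  giving Vunekic yabotid.
Momirish: *gabutid
  gabutid → gebutid   [vowel merger]
  gebutid → geputid   [unconditioned shift]
  geputid → gepusid   [palatalisation]
  giving Momirish gepusid.
*gabutid is the unique common source.

*gabutid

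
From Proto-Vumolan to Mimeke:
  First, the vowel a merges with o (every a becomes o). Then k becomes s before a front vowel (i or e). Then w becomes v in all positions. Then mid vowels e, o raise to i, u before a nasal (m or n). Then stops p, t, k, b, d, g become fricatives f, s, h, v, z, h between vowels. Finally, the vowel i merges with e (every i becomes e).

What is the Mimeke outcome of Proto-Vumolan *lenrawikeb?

Mimeke: start from *lenrawikeb.
  rule 1 (vowel merger): lenrawikeb → lenrowikeb
  rule 2 (palatalisation): lenrowikeb → lenrowiseb
  rule 3 (unconditioned shift): lenrowiseb → lenroviseb
  rule 4 (pre-nasal raising): lenroviseb → linroviseb
  rule 5: no change — linroviseb
  rule 6 (vowel merger): linroviseb → lenroveseb
  ⇒ Mimeke lenroveseb

lenroveseb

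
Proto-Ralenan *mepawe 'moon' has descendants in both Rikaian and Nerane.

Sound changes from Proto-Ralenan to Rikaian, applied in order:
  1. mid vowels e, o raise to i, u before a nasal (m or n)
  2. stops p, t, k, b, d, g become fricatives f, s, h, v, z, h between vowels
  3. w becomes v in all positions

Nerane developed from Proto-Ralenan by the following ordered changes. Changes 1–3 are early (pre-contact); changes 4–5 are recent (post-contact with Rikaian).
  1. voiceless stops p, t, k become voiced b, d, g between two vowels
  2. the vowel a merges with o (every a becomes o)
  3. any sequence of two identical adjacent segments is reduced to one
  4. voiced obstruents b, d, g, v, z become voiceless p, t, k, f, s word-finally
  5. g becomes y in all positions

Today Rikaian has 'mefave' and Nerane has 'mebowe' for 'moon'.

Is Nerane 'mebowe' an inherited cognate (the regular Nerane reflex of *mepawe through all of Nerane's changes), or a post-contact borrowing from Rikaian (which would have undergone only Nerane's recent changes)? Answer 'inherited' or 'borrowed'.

inherited

If inherited, *mepawe would pass through all of Nerane's changes:
Nerane: *mepawe > mebawe > mebowe  (by intervocalic voicing, vowel merger)
If borrowed from Rikaian 'mefave' after the early changes, it would undergo only the recent ones:
  rule 4 (final devoicing): no change (mefave)
  rule 5 (unconditioned shift): no change (mefave)
  ⇒ as a loan: mefave
Nerane 'mebowe' matches the inherited outcome exactly, so it is an inherited cognate, not a loan.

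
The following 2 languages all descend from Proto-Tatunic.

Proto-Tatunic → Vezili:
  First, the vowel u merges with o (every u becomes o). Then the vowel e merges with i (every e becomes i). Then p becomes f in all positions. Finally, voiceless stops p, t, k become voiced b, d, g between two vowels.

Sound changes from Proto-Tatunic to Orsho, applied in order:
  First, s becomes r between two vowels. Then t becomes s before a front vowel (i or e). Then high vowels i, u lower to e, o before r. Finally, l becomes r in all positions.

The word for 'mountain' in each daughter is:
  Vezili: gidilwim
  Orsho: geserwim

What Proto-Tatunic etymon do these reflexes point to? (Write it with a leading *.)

*getelwim

Position 3: Vezili has d, Orsho has s. Taking the neighbouring segments as reconstructed: Vezili d could go back to *t or *d; Orsho s can only go back to *t — the one source consistent with every daughter is *t.
Position 5: Vezili has l, Orsho has r. Vezili preserves l here (none of its changes turn any other segment into l), so the proto-segment is *l.
Position 4: Vezili has i, Orsho has e. Taking the neighbouring segments as reconstructed: Vezili i could go back to *e or *i; Orsho e can only go back to *e — the one source consistent with every daughter is *e.
Continuing position by position gives *getelwim; check it forward:
Vezili: *getelwim > gitilwim > gidilwim  (by vowel merger, intervocalic voicing)
Orsho: *getelwim > geselwim > geserwim  (by palatalisation, unconditioned shift)
*getelwim is the unique common source.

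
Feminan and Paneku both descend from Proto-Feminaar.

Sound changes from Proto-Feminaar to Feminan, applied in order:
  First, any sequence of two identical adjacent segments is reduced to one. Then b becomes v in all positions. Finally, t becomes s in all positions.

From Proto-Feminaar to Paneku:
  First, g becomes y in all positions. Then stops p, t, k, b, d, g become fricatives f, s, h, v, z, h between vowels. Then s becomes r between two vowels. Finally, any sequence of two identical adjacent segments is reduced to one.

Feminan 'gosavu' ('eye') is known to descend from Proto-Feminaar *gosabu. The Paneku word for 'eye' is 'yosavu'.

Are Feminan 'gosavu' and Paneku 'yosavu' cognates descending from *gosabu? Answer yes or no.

no

Derive the expected Paneku reflex of *gosabu:
Paneku: *gosabu > yosabu > yosavu > yoravu  (by unconditioned shift, intervocalic lenition, rhotacism)
The regular Paneku reflex would be 'yoravu', but the attested form is 'yosavu'. The correspondence is irregular, so they are not cognates (the Paneku form has a different source).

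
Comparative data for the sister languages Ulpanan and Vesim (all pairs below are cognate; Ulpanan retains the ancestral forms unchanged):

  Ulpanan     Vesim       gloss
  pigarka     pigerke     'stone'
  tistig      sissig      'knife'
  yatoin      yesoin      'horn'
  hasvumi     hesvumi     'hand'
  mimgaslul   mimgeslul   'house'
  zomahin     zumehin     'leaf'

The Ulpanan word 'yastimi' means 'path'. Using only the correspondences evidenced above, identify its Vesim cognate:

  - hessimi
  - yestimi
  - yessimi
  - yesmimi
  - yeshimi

yatoin ~ yesoin, hasvumi ~ hesvumi — Ulpanan a corresponds to Vesim e after a consonant, before a consonant other than r, m, n, p, b, f, v.
tistig ~ sissig — Ulpanan t corresponds to Vesim s after a consonant, before a front vowel.
Applying these to Ulpanan 'yastimi':
  yastimi → yestimi   (a→e after a consonant, before a consonant other than r, m, n, p, b, f, v)
  yestimi → yessimi   (t→s after a consonant, before a front vowel)
So the Vesim cognate is 'yessimi'.

yessimi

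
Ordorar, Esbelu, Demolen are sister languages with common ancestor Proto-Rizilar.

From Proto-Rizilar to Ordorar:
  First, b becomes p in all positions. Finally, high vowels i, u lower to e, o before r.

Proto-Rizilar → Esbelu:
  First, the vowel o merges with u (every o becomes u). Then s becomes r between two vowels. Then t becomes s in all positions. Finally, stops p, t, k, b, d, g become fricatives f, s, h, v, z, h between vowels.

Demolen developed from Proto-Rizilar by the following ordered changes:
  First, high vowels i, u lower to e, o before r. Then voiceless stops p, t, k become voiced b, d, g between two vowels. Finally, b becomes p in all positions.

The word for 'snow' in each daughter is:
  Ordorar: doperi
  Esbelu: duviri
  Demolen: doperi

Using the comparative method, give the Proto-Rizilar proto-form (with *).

Position 4: Ordorar has e, Esbelu has i, Demolen has e. Esbelu preserves i here (none of its changes turn any other segment into i), so the proto-segment is *i.
Position 2: Ordorar has o, Esbelu has u, Demolen has o. Taking the neighbouring segments as reconstructed: Ordorar o can only go back to *o; Esbelu u could go back to *o or *u; Demolen o can only go back to *o — the one source consistent with every daughter is *o.
Position 3: Ordorar has p, Esbelu has v, Demolen has p. Taking the neighbouring segments as reconstructed: Ordorar p could go back to *p or *b; Esbelu v could go back to *b or *v; Demolen p could go back to *p or *b — the one source consistent with every daughter is *b.
Continuing position by position gives *dobiri; check it forward:
Ordorar: *dobiri
  dobiri → dopiri   [unconditioned shift]
  dopiri → doperi   [pre-rhotic lowering]
  giving Ordorar doperi.
Esbelu: *dobiri > dubiri > duviri  (by vowel merger, intervocalic lenition)
Demolen: *dobiri
  dobiri → doberi   [pre-rhotic lowering]
  doberi (rule 2 does not apply)
  doberi → doperi   [unconditioned shift]
  giving Demolen doperi.
Only *dobiri yields all of Ordorar doperi, Esbelu duviri, Demolen doperi.

*dobiri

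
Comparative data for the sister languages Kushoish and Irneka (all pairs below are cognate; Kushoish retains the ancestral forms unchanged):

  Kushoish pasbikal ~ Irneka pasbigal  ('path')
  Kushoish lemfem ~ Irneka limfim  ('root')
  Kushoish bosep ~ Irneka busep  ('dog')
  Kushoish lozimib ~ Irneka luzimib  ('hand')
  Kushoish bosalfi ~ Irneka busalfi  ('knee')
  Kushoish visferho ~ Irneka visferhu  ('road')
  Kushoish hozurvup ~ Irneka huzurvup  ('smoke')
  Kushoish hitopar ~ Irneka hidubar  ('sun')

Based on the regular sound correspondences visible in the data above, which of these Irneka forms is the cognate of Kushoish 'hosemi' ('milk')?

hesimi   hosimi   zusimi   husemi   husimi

husimi

bosep ~ busep, lozimib ~ luzimib — Kushoish o corresponds to Irneka u after a consonant, before a consonant other than r, m, n, p, b, f, v.
lemfem ~ limfim — Kushoish e corresponds to Irneka i after a consonant, before a nasal.
Applying these to Kushoish 'hosemi':
  hosemi → husemi   (o→u after a consonant, before a consonant other than r, m, n, p, b, f, v)
  husemi → husimi   (e→i after a consonant, before a nasal)
So the Irneka cognate is 'husimi'.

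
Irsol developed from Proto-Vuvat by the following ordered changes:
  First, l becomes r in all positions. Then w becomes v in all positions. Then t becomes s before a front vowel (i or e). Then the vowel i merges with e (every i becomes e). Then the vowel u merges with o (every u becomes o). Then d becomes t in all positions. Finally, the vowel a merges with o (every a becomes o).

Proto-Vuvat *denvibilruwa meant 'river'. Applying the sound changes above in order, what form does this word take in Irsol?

Irsol: start from *denvibilruwa.
  rule 1 (unconditioned shift): denvibilruwa → denvibirruwa
  rule 2 (unconditioned shift): denvibirruwa → denvibirruva
  rule 3: no change — denvibirruva
  rule 4 (vowel merger): denvibirruva → denveberruva
  rule 5 (vowel merger): denveberruva → denveberrova
  rule 6 (unconditioned shift): denveberrova → tenveberrova
  rule 7 (vowel merger): tenveberrova → tenveberrovo
  ⇒ Irsol tenveberrovo

tenveberrovo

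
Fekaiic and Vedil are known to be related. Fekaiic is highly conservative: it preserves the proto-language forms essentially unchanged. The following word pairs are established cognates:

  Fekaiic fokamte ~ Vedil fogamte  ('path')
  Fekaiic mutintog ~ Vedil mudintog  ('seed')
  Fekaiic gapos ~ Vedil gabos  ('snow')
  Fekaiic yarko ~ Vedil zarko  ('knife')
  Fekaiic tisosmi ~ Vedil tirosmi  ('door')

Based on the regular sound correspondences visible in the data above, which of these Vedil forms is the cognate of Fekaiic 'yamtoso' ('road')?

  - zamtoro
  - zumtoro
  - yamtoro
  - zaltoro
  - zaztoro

yarko ~ zarko — Fekaiic y corresponds to Vedil z word-initially before a back vowel.
tisosmi ~ tirosmi — Fekaiic s corresponds to Vedil r between vowels (before a back vowel).
Applying these to Fekaiic 'yamtoso':
  yamtoso → zamtoso   (y→z word-initially before a back vowel)
  zamtoso → zamtoro   (s→r between vowels (before a back vowel))
So the Vedil cognate is 'zamtoro'.

zamtoro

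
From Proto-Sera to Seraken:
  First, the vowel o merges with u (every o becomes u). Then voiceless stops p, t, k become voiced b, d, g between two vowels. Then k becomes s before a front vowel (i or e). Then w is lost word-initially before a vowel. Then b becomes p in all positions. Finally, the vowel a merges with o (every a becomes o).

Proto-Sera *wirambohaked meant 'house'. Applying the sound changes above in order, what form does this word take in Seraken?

Seraken: start from *wirambohaked.
  rule 1 (vowel merger): wirambohaked → wirambuhaked
  rule 2 (intervocalic voicing): wirambuhaked → wirambuhaged
  rule 3: no change — wirambuhaged
  rule 4 (glide loss): wirambuhaged → irambuhaged
  rule 5 (unconditioned shift): irambuhaged → irampuhaged
  rule 6 (vowel merger): irampuhaged → irompuhoged
  ⇒ Seraken irompuhoged

irompuhoged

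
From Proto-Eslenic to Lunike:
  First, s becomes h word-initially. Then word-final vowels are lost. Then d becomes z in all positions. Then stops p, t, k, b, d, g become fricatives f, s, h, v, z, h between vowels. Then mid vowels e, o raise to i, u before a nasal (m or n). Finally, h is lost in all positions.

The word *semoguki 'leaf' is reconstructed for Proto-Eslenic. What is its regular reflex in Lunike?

imouk

Lunike: *semoguki > hemoguki > hemoguk > hemohuk > himohuk > imouk  (by debuccalisation, apocope, intervocalic lenition, pre-nasal raising, h-loss)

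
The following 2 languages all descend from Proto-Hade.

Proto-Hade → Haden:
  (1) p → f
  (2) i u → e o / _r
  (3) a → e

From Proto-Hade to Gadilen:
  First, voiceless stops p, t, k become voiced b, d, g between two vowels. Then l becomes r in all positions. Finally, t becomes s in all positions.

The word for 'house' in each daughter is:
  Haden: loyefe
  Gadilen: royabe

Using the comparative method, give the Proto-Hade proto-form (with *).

*loyape

Position 1: Haden has l, Gadilen has r. Haden preserves l here (none of its changes turn any other segment into l), so the proto-segment is *l.
Position 5: Haden has f, Gadilen has b. Taking the neighbouring segments as reconstructed: Haden f could go back to *p or *f; Gadilen b could go back to *p or *b — the one source consistent with every daughter is *p.
Position 4: Haden has e, Gadilen has a. Gadilen preserves a here (none of its changes turn any other segment into a), so the proto-segment is *a.
Continuing position by position gives *loyape; check it forward:
Haden: start from *loyape.
  rule 1 (unconditioned shift): loyape → loyafe
  rule 2: no change — loyafe
  rule 3 (vowel merger): loyafe → loyefe
  ⇒ Haden loyefe
Gadilen: start from *loyape.
  rule 1 (intervocalic voicing): loyape → loyabe
  rule 2 (unconditioned shift): loyabe → royabe
  rule 3: no change — royabe
  ⇒ Gadilen royabe
Only *loyape yields all of Haden loyefe, Gadilen royabe.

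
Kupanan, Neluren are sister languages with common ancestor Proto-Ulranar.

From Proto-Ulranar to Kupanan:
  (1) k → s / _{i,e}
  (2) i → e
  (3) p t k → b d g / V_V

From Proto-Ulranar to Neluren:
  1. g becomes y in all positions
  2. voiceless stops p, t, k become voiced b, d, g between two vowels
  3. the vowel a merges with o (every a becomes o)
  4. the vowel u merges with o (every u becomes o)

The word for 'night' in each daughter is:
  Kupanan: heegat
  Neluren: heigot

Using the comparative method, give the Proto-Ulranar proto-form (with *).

*heikat

Position 4: Kupanan has g, Neluren has g. In Neluren, g can only continue *k, so the proto-segment is *k.
Position 3: Kupanan has e, Neluren has i. Neluren preserves i here (none of its changes turn any other segment into i), so the proto-segment is *i.
Position 5: Kupanan has a, Neluren has o. Kupanan preserves a here (none of its changes turn any other segment into a), so the proto-segment is *a.
This points to *heikat. Verify forward in each daughter:
Kupanan: start from *heikat.
  rule 1: no change — heikat
  rule 2 (vowel merger): heikat → heekat
  rule 3 (intervocalic voicing): heekat → heegat
  ⇒ Kupanan heegat
Neluren: *heikat
  heikat (rule 1 does not apply)
  heikat → heigat   [intervocalic voicing]
  heigat → heigot   [vowel merger]
  heigot (rule 4 does not apply)
  giving Neluren heigot.
Only *heikat yields all of Kupanan heegat, Neluren heigot.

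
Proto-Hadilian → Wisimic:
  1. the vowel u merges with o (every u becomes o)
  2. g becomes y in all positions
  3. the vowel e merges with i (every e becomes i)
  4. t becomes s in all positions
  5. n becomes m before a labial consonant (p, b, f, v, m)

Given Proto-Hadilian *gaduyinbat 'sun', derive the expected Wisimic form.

yadoyimbas

Wisimic: *gaduyinbat > gadoyinbat > yadoyinbat > yadoyinbas > yadoyimbas  (by vowel merger, unconditioned shift, unconditioned shift, nasal place assimilation)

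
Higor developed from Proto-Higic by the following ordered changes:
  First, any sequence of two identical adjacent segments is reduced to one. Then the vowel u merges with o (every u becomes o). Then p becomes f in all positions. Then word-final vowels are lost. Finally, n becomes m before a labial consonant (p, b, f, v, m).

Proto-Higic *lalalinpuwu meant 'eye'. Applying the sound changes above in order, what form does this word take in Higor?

lalalimfow

Higor: *lalalinpuwu
  lalalinpuwu (rule 1 does not apply)
  lalalinpuwu → lalalinpowo   [vowel merger]
  lalalinpowo → lalalinfowo   [unconditioned shift]
  lalalinfowo → lalalinfow   [apocope]
  lalalinfow → lalalimfow   [nasal place assimilation]
  giving Higor lalalimfow.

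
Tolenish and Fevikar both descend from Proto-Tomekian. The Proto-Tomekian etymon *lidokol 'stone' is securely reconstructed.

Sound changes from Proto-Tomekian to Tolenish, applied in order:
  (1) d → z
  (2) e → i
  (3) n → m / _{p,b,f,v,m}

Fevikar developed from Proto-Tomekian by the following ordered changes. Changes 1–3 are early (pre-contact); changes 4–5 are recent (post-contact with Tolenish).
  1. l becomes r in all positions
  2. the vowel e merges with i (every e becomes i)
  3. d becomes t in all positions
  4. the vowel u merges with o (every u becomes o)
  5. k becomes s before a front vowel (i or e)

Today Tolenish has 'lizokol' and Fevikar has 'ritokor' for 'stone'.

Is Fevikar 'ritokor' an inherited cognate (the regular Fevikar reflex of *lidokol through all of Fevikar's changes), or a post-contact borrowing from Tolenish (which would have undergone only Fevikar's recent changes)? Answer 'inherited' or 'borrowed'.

If inherited, *lidokol would pass through all of Fevikar's changes:
Fevikar: start from *lidokol.
  rule 1 (unconditioned shift): lidokol → ridokor
  rule 2: no change — ridokor
  rule 3 (unconditioned shift): ridokor → ritokor
  rule 4: no change — ritokor
  rule 5: no change — ritokor
  ⇒ Fevikar ritokor
If borrowed from Tolenish 'lizokol' after the early changes, it would undergo only the recent ones:
  rule 4 (vowel merger): no change (lizokol)
  rule 5 (palatalisation): no change (lizokol)
  ⇒ as a loan: lizokol
Fevikar 'ritokor' matches the inherited outcome exactly, so it is an inherited cognate, not a loan.

inherited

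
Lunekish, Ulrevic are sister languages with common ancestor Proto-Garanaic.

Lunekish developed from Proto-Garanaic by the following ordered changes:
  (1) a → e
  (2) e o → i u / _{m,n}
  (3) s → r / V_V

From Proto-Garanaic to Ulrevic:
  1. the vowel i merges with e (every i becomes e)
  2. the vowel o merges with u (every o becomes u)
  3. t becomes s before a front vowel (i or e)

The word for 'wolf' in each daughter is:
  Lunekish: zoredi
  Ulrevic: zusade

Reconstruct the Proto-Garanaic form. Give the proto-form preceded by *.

*zosadi

Position 2: Lunekish has o, Ulrevic has u. Lunekish preserves o here (none of its changes turn any other segment into o), so the proto-segment is *o.
Position 6: Lunekish has i, Ulrevic has e. Taking the neighbouring segments as reconstructed: Lunekish i can only go back to *i; Ulrevic e could go back to *e or *i — the one source consistent with every daughter is *i.
Position 3: Lunekish has r, Ulrevic has s. Taking the neighbouring segments as reconstructed: Lunekish r could go back to *s or *r; Ulrevic s can only go back to *s — the one source consistent with every daughter is *s.
Continuing position by position gives *zosadi; check it forward:
Lunekish: *zosadi
  zosadi → zosedi   [vowel merger]
  zosedi (rule 2 does not apply)
  zosedi → zoredi   [rhotacism]
  giving Lunekish zoredi.
Ulrevic: start from *zosadi.
  rule 1 (vowel merger): zosadi → zosade
  rule 2 (vowel merger): zosade → zusade
  rule 3: no change — zusade
  ⇒ Ulrevic zusade
*zosadi is the unique common source.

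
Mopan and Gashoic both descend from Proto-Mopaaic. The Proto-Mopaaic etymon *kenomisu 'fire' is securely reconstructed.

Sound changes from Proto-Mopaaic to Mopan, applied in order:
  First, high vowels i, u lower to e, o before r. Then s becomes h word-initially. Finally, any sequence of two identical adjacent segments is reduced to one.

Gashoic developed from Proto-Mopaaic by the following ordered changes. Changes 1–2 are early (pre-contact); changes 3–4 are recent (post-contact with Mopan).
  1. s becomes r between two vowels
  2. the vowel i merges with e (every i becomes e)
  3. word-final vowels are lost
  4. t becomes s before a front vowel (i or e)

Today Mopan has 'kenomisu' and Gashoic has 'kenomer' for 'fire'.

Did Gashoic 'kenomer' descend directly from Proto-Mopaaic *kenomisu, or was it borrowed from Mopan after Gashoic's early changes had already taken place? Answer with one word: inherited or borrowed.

inherited

If inherited, *kenomisu would pass through all of Gashoic's changes:
Gashoic: *kenomisu > kenomiru > kenomeru > kenomer  (by rhotacism, vowel merger, apocope)
If borrowed from Mopan 'kenomisu' after the early changes, it would undergo only the recent ones:
  rule 3 (apocope): kenomisu → kenomis
  rule 4 (palatalisation): no change (kenomis)
  ⇒ as a loan: kenomis
Gashoic 'kenomer' matches the inherited outcome exactly, so it is an inherited cognate, not a loan.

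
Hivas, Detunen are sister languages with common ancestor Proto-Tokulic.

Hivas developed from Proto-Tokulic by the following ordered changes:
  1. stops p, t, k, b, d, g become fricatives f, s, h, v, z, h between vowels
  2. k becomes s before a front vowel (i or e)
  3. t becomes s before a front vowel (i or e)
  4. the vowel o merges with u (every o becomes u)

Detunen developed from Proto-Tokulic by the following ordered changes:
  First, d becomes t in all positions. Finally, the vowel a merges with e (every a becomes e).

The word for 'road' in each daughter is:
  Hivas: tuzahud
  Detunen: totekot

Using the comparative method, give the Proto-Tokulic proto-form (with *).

Position 4: Hivas has a, Detunen has e. Hivas preserves a here (none of its changes turn any other segment into a), so the proto-segment is *a.
Position 5: Hivas has h, Detunen has k. Detunen preserves k here (none of its changes turn any other segment into k), so the proto-segment is *k.
Position 2: Hivas has u, Detunen has o. Detunen preserves o here (none of its changes turn any other segment into o), so the proto-segment is *o.
Verify the candidate proto-form against each daughter:
Hivas: *todakod > tozahod > tuzahud  (by intervocalic lenition, vowel merger)
Detunen: start from *todakod.
  rule 1 (unconditioned shift): todakod → totakot
  rule 2 (vowel merger): totakot → totekot
  ⇒ Detunen totekot
No other proto-form is consistent with every reflex, so the reconstruction is *todakod.

*todakod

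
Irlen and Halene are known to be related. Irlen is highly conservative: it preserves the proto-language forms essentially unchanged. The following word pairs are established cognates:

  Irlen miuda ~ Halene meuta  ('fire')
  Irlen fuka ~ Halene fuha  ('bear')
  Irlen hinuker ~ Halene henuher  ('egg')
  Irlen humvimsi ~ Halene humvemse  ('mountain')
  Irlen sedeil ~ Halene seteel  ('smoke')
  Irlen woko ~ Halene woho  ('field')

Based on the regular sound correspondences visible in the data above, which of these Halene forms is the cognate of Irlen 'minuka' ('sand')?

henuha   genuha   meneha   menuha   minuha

menuha

hinuker ~ henuher — Irlen i corresponds to Halene e after a consonant, before a nasal.
fuka ~ fuha — Irlen k corresponds to Halene h between vowels (before a back vowel).
Applying these to Irlen 'minuka':
  minuka → menuka   (i→e after a consonant, before a nasal)
  menuka → menuha   (k→h between vowels (before a back vowel))
So the Halene cognate is 'menuha'.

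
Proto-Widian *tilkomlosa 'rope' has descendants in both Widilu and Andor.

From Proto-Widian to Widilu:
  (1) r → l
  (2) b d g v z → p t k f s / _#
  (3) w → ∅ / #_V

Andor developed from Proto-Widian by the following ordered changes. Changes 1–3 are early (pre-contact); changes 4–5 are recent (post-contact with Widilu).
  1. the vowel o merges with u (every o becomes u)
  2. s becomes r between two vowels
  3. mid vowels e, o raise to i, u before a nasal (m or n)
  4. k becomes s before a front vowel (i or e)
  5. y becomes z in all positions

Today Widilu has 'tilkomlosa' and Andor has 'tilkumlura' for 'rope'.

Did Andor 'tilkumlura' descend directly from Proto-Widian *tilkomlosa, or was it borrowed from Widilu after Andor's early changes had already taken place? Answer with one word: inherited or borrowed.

If inherited, *tilkomlosa would pass through all of Andor's changes:
Andor: start from *tilkomlosa.
  rule 1 (vowel merger): tilkomlosa → tilkumlusa
  rule 2 (rhotacism): tilkumlusa → tilkumlura
  rule 3: no change — tilkumlura
  rule 4: no change — tilkumlura
  rule 5: no change — tilkumlura
  ⇒ Andor tilkumlura
If borrowed from Widilu 'tilkomlosa' after the early changes, it would undergo only the recent ones:
  rule 4 (palatalisation): no change (tilkomlosa)
  rule 5 (unconditioned shift): no change (tilkomlosa)
  ⇒ as a loan: tilkomlosa
Andor 'tilkumlura' matches the inherited outcome exactly, so it is an inherited cognate, not a loan.

inherited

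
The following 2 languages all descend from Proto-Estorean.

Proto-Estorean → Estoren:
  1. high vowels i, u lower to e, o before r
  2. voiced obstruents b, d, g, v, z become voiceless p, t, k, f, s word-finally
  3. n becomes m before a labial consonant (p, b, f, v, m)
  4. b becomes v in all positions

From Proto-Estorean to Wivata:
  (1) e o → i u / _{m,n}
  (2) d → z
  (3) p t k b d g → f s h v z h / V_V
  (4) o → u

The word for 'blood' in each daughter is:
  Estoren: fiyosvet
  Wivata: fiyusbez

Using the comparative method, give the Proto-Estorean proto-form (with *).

*fiyosbed

Position 6: Estoren has v, Wivata has b. Wivata preserves b here (none of its changes turn any other segment into b), so the proto-segment is *b.
Position 4: Estoren has o, Wivata has u. Taking the neighbouring segments as reconstructed: Estoren o can only go back to *o; Wivata u could go back to *o or *u — the one source consistent with every daughter is *o.
Continuing position by position gives *fiyosbed; check it forward:
Estoren: start from *fiyosbed.
  rule 1: no change — fiyosbed
  rule 2 (final devoicing): fiyosbed → fiyosbet
  rule 3: no change — fiyosbet
  rule 4 (unconditioned shift): fiyosbet → fiyosvet
  ⇒ Estoren fiyosvet
Wivata: *fiyosbed > fiyosbez > fiyusbez  (by unconditioned shift, vowel merger)
No other proto-form is consistent with every reflex, so the reconstruction is *fiyosbed.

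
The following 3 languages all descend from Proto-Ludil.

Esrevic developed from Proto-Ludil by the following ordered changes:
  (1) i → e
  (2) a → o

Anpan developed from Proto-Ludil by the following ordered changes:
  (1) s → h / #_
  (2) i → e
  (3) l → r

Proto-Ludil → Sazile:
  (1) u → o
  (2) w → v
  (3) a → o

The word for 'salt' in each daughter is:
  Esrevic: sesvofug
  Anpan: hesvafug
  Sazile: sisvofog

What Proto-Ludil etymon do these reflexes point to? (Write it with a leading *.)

*sisvafug

Position 1: Esrevic has s, Anpan has h, Sazile has s. Esrevic preserves s here (none of its changes turn any other segment into s), so the proto-segment is *s.
Position 5: Esrevic has o, Anpan has a, Sazile has o. Anpan preserves a here (none of its changes turn any other segment into a), so the proto-segment is *a.
This points to *sisvafug. Verify forward in each daughter:
Esrevic: *sisvafug > sesvafug > sesvofug  (by vowel merger, vowel merger)
Anpan: *sisvafug
  sisvafug → hisvafug   [debuccalisation]
  hisvafug → hesvafug   [vowel merger]
  hesvafug (rule 3 does not apply)
  giving Anpan hesvafug.
Sazile: start from *sisvafug.
  rule 1 (vowel merger): sisvafug → sisvafog
  rule 2: no change — sisvafog
  rule 3 (vowel merger): sisvafog → sisvofog
  ⇒ Sazile sisvofog
No other proto-form is consistent with every reflex, so the reconstruction is *sisvafug.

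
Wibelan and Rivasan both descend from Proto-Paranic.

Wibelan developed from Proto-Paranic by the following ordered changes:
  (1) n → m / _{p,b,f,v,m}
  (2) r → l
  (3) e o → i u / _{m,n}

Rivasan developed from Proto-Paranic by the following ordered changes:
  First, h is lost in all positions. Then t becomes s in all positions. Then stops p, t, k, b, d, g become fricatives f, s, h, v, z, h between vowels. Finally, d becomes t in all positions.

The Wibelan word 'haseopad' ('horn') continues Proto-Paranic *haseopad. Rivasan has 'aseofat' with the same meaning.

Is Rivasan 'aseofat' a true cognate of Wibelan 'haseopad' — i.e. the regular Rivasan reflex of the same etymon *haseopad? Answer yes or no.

Derive the expected Rivasan reflex of *haseopad:
Rivasan: start from *haseopad.
  rule 1 (h-loss): haseopad → aseopad
  rule 2: no change — aseopad
  rule 3 (intervocalic lenition): aseopad → aseofad
  rule 4 (unconditioned shift): aseofad → aseofat
  ⇒ Rivasan aseofat
Rivasan 'aseofat' matches the regular reflex exactly, so the pair is cognate.

yes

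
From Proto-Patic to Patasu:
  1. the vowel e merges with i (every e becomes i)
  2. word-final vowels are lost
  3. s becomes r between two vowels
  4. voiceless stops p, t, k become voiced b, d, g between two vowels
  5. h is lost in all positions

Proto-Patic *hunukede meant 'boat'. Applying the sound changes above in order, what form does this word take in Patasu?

unugid

Patasu: start from *hunukede.
  rule 1 (vowel merger): hunukede → hunukidi
  rule 2 (apocope): hunukidi → hunukid
  rule 3: no change — hunukid
  rule 4 (intervocalic voicing): hunukid → hunugid
  rule 5 (h-loss): hunugid → unugid
  ⇒ Patasu unugid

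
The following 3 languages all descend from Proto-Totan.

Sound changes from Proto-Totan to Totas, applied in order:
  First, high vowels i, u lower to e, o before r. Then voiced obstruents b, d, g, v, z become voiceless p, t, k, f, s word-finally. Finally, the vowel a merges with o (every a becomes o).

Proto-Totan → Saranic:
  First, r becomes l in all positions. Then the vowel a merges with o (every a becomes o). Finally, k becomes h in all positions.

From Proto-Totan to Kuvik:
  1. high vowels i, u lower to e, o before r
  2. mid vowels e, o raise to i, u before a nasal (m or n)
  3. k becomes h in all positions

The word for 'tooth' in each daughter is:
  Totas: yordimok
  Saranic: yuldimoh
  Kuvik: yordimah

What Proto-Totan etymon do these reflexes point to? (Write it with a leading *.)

*yurdimak

Position 2: Totas has o, Saranic has u, Kuvik has o. Saranic preserves u here (none of its changes turn any other segment into u), so the proto-segment is *u.
Position 8: Totas has k, Saranic has h, Kuvik has h. Taking the neighbouring segments as reconstructed: Totas k could go back to *k or *g; Saranic h could go back to *k or *h; Kuvik h could go back to *k or *h — the one source consistent with every daughter is *k.
Continuing position by position gives *yurdimak; check it forward:
Totas: start from *yurdimak.
  rule 1 (pre-rhotic lowering): yurdimak → yordimak
  rule 2: no change — yordimak
  rule 3 (vowel merger): yordimak → yordimok
  ⇒ Totas yordimok
Saranic: *yurdimak
  yurdimak → yuldimak   [unconditioned shift]
  yuldimak → yuldimok   [vowel merger]
  yuldimok → yuldimoh   [unconditioned shift]
  giving Saranic yuldimoh.
Kuvik: start from *yurdimak.
  rule 1 (pre-rhotic lowering): yurdimak → yordimak
  rule 2: no change — yordimak
  rule 3 (unconditioned shift): yordimak → yordimah
  ⇒ Kuvik yordimah
*yurdimak is the unique common source.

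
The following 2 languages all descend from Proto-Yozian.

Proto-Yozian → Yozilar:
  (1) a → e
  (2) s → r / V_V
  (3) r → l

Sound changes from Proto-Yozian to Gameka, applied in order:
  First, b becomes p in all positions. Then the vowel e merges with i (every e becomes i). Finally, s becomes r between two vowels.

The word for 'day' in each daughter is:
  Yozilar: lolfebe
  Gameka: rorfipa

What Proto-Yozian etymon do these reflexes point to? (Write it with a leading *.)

*rorfeba

Position 1: Yozilar has l, Gameka has r. Taking the neighbouring segments as reconstructed: Yozilar l could go back to *l or *r; Gameka r can only go back to *r — the one source consistent with every daughter is *r.
Position 3: Yozilar has l, Gameka has r. Taking the neighbouring segments as reconstructed: Yozilar l could go back to *l or *r; Gameka r can only go back to *r — the one source consistent with every daughter is *r.
Position 6: Yozilar has b, Gameka has p. Yozilar preserves b here (none of its changes turn any other segment into b), so the proto-segment is *b.
This points to *rorfeba. Verify forward in each daughter:
Yozilar: *rorfeba
  rorfeba → rorfebe   [vowel merger]
  rorfebe (rule 2 does not apply)
  rorfebe → lolfebe   [unconditioned shift]
  giving Yozilar lolfebe.
Gameka: *rorfeba > rorfepa > rorfipa  (by unconditioned shift, vowel merger)
*rorfeba is the unique common source.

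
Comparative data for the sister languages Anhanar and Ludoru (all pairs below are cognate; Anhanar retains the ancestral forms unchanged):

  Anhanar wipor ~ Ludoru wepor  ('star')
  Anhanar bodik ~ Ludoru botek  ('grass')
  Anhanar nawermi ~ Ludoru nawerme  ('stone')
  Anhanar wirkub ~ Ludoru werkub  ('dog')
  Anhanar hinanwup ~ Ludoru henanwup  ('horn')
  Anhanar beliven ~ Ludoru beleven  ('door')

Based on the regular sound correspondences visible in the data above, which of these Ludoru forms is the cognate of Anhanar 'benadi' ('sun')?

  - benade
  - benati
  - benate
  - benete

benate

bodik ~ botek — Anhanar d corresponds to Ludoru t between vowels (before a front vowel).
nawermi ~ nawerme — Anhanar i corresponds to Ludoru e word-finally.
Applying these to Anhanar 'benadi':
  benadi → benati   (d→t between vowels (before a front vowel))
  benati → benate   (i→e word-finally)
So the Ludoru cognate is 'benate'.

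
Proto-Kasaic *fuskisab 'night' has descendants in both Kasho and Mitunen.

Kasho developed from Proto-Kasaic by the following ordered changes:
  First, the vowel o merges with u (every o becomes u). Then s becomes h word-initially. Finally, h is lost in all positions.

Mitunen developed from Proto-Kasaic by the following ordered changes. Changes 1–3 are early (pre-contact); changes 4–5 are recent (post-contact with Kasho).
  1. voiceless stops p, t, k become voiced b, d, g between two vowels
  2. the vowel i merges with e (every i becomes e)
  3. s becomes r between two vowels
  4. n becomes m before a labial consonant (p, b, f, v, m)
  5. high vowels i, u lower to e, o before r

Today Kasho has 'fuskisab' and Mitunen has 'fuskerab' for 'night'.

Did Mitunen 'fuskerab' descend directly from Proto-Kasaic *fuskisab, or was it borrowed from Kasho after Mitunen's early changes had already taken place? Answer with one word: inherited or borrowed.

If inherited, *fuskisab would pass through all of Mitunen's changes:
Mitunen: *fuskisab > fuskesab > fuskerab  (by vowel merger, rhotacism)
If borrowed from Kasho 'fuskisab' after the early changes, it would undergo only the recent ones:
  rule 4 (nasal place assimilation): no change (fuskisab)
  rule 5 (pre-rhotic lowering): no change (fuskisab)
  ⇒ as a loan: fuskisab
Mitunen 'fuskerab' matches the inherited outcome exactly, so it is an inherited cognate, not a loan.

inherited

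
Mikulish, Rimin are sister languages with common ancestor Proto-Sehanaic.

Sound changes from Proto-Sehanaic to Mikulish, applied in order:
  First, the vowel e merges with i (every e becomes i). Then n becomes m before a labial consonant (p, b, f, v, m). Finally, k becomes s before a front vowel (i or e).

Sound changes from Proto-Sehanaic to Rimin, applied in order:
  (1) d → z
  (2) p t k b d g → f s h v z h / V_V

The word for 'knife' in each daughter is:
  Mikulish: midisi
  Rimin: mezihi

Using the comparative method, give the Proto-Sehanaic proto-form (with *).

Position 3: Mikulish has d, Rimin has z. Mikulish preserves d here (none of its changes turn any other segment into d), so the proto-segment is *d.
Position 2: Mikulish has i, Rimin has e. Rimin preserves e here (none of its changes turn any other segment into e), so the proto-segment is *e.
Position 5: Mikulish has s, Rimin has h. Taking the neighbouring segments as reconstructed: Mikulish s could go back to *k or *s; Rimin h could go back to *k or *g or *h — the one source consistent with every daughter is *k.
The remaining positions agree across the daughters. Check the candidate against every language:
Mikulish: *mediki
  mediki → midiki   [vowel merger]
  midiki (rule 2 does not apply)
  midiki → midisi   [palatalisation]
  giving Mikulish midisi.
Rimin: start from *mediki.
  rule 1 (unconditioned shift): mediki → meziki
  rule 2 (intervocalic lenition): meziki → mezihi
  ⇒ Rimin mezihi
Only *mediki yields all of Mikulish midisi, Rimin mezihi.

*mediki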